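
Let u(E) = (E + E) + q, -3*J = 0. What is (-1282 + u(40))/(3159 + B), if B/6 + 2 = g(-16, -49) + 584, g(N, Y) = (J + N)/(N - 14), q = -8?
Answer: -6050/33271 ≈ -0.18184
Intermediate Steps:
J = 0 (J = -⅓*0 = 0)
g(N, Y) = N/(-14 + N) (g(N, Y) = (0 + N)/(N - 14) = N/(-14 + N))
u(E) = -8 + 2*E (u(E) = (E + E) - 8 = 2*E - 8 = -8 + 2*E)
B = 17476/5 (B = -12 + 6*(-16/(-14 - 16) + 584) = -12 + 6*(-16/(-30) + 584) = -12 + 6*(-16*(-1/30) + 584) = -12 + 6*(8/15 + 584) = -12 + 6*(8768/15) = -12 + 17536/5 = 17476/5 ≈ 3495.2)
(-1282 + u(40))/(3159 + B) = (-1282 + (-8 + 2*40))/(3159 + 17476/5) = (-1282 + (-8 + 80))/(33271/5) = (-1282 + 72)*(5/33271) = -1210*5/33271 = -6050/33271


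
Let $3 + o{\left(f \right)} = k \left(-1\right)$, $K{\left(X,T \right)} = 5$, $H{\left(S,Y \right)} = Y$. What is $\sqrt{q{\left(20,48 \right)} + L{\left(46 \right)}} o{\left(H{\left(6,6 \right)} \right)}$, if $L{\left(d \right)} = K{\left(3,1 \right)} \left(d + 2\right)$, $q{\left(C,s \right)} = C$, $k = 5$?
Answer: $- 16 \sqrt{65} \approx -129.0$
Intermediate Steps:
$L{\left(d \right)} = 10 + 5 d$ ($L{\left(d \right)} = 5 \left(d + 2\right) = 5 \left(2 + d\right) = 10 + 5 d$)
$o{\left(f \right)} = -8$ ($o{\left(f \right)} = -3 + 5 \left(-1\right) = -3 - 5 = -8$)
$\sqrt{q{\left(20,48 \right)} + L{\left(46 \right)}} o{\left(H{\left(6,6 \right)} \right)} = \sqrt{20 + \left(10 + 5 \cdot 46\right)} \left(-8\right) = \sqrt{20 + \left(10 + 230\right)} \left(-8\right) = \sqrt{20 + 240} \left(-8\right) = \sqrt{260} \left(-8\right) = 2 \sqrt{65} \left(-8\right) = - 16 \sqrt{65}$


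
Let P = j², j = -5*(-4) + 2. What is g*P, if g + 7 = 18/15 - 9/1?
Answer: -35816/5 ≈ -7163.2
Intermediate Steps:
j = 22 (j = 20 + 2 = 22)
P = 484 (P = 22² = 484)
g = -74/5 (g = -7 + (18/15 - 9/1) = -7 + (18*(1/15) - 9*1) = -7 + (6/5 - 9) = -7 - 39/5 = -74/5 ≈ -14.800)
g*P = -74/5*484 = -35816/5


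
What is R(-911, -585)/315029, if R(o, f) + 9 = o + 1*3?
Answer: -917/315029 ≈ -0.0029108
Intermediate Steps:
R(o, f) = -6 + o (R(o, f) = -9 + (o + 1*3) = -9 + (o + 3) = -9 + (3 + o) = -6 + o)
R(-911, -585)/315029 = (-6 - 911)/315029 = -917*1/315029 = -917/315029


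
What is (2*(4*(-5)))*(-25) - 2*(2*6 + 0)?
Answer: 976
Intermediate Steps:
(2*(4*(-5)))*(-25) - 2*(2*6 + 0) = (2*(-20))*(-25) - 2*(12 + 0) = -40*(-25) - 2*12 = 1000 - 24 = 976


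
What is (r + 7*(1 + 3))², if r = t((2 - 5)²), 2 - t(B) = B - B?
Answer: 900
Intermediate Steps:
t(B) = 2 (t(B) = 2 - (B - B) = 2 - 1*0 = 2 + 0 = 2)
r = 2
(r + 7*(1 + 3))² = (2 + 7*(1 + 3))² = (2 + 7*4)² = (2 + 28)² = 30² = 900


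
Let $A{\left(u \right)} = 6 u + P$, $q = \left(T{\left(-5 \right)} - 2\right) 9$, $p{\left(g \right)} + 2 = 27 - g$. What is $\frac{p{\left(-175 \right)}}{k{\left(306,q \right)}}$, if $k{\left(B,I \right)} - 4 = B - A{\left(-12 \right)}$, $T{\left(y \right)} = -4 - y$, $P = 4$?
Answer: $\frac{100}{189} \approx 0.5291$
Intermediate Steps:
$p{\left(g \right)} = 25 - g$ ($p{\left(g \right)} = -2 - \left(-27 + g\right) = 25 - g$)
$q = -9$ ($q = \left(\left(-4 - -5\right) - 2\right) 9 = \left(\left(-4 + 5\right) - 2\right) 9 = \left(1 - 2\right) 9 = \left(-1\right) 9 = -9$)
$A{\left(u \right)} = 4 + 6 u$ ($A{\left(u \right)} = 6 u + 4 = 4 + 6 u$)
$k{\left(B,I \right)} = 72 + B$ ($k{\left(B,I \right)} = 4 - \left(4 - 72 - B\right) = 4 + \left(B - \left(4 - 72\right)\right) = 4 + \left(B - -68\right) = 4 + \left(B + 68\right) = 4 + \left(68 + B\right) = 72 + B$)
$\frac{p{\left(-175 \right)}}{k{\left(306,q \right)}} = \frac{25 - -175}{72 + 306} = \frac{25 + 175}{378} = 200 \cdot \frac{1}{378} = \frac{100}{189}$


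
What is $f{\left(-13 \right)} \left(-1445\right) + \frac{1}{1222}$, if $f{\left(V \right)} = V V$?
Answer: $- \frac{298418509}{1222} \approx -2.4421 \cdot 10^{5}$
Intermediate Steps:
$f{\left(V \right)} = V^{2}$
$f{\left(-13 \right)} \left(-1445\right) + \frac{1}{1222} = \left(-13\right)^{2} \left(-1445\right) + \frac{1}{1222} = 169 \left(-1445\right) + \frac{1}{1222} = -244205 + \frac{1}{1222} = - \frac{298418509}{1222}$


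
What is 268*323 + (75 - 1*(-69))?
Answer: 86708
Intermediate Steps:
268*323 + (75 - 1*(-69)) = 86564 + (75 + 69) = 86564 + 144 = 86708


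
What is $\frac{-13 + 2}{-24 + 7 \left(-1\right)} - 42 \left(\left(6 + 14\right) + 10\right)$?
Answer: $- \frac{39049}{31} \approx -1259.6$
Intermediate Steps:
$\frac{-13 + 2}{-24 + 7 \left(-1\right)} - 42 \left(\left(6 + 14\right) + 10\right) = - \frac{11}{-24 - 7} - 42 \left(20 + 10\right) = - \frac{11}{-31} - 1260 = \left(-11\right) \left(- \frac{1}{31}\right) - 1260 = \frac{11}{31} - 1260 = - \frac{39049}{31}$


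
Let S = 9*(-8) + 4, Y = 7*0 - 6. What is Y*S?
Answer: 408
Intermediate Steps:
Y = -6 (Y = 0 - 6 = -6)
S = -68 (S = -72 + 4 = -68)
Y*S = -6*(-68) = 408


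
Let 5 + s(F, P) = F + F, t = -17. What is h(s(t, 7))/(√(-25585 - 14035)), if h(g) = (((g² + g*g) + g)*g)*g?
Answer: -652509*I*√9905/2830 ≈ -22947.0*I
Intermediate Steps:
s(F, P) = -5 + 2*F (s(F, P) = -5 + (F + F) = -5 + 2*F)
h(g) = g²*(g + 2*g²) (h(g) = (((g² + g²) + g)*g)*g = ((2*g² + g)*g)*g = ((g + 2*g²)*g)*g = (g*(g + 2*g²))*g = g²*(g + 2*g²))
h(s(t, 7))/(√(-25585 - 14035)) = ((-5 + 2*(-17))³*(1 + 2*(-5 + 2*(-17))))/(√(-25585 - 14035)) = ((-5 - 34)³*(1 + 2*(-5 - 34)))/(√(-39620)) = ((-39)³*(1 + 2*(-39)))/((2*I*√9905)) = (-59319*(1 - 78))*(-I*√9905/19810) = (-59319*(-77))*(-I*√9905/19810) = 4567563*(-I*√9905/19810) = -652509*I*√9905/2830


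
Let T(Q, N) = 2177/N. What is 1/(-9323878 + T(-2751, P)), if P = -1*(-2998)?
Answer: -2998/27952984067 ≈ -1.0725e-7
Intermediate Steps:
P = 2998
1/(-9323878 + T(-2751, P)) = 1/(-9323878 + 2177/2998) = 1/(-27952984067/2998) = -2998/27952984067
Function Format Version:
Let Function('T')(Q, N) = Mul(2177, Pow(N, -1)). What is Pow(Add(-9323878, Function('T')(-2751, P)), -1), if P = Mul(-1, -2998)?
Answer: Rational(-2998, 27952984067) ≈ -1.0725e-7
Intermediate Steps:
P = 2998
Pow(Add(-9323878, Function('T')(-2751, P)), -1) = Pow(Add(-9323878, Mul(2177, Pow(2998, -1))), -1) = Pow(Add(-9323878, Mul(2177, Rational(1, 2998))), -1) = Pow(Add(-9323878, Rational(2177, 2998)), -1) = Pow(Rational(-27952984067, 2998), -1) = Rational(-2998, 27952984067)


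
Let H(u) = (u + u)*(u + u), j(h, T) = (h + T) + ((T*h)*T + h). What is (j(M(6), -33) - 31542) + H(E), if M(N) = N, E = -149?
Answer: 63775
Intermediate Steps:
j(h, T) = T + 2*h + h*T² (j(h, T) = (T + h) + (h*T² + h) = (T + h) + (h + h*T²) = T + 2*h + h*T²)
H(u) = 4*u² (H(u) = (2*u)*(2*u) = 4*u²)
(j(M(6), -33) - 31542) + H(E) = ((-33 + 2*6 + 6*(-33)²) - 31542) + 4*(-149)² = ((-33 + 12 + 6*1089) - 31542) + 4*22201 = ((-33 + 12 + 6534) - 31542) + 88804 = (6513 - 31542) + 88804 = -25029 + 88804 = 63775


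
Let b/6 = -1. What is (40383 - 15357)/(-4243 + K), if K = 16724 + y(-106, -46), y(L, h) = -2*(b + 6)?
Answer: 25026/12481 ≈ 2.0051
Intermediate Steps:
b = -6 (b = 6*(-1) = -6)
y(L, h) = 0 (y(L, h) = -2*(-6 + 6) = -2*0 = 0)
K = 16724 (K = 16724 + 0 = 16724)
(40383 - 15357)/(-4243 + K) = (40383 - 15357)/(-4243 + 16724) = 25026/12481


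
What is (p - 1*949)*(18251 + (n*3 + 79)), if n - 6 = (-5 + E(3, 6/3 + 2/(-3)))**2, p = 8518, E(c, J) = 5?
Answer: 138876012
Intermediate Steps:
n = 6 (n = 6 + (-5 + 5)**2 = 6 + 0**2 = 6 + 0 = 6)
(p - 1*949)*(18251 + (n*3 + 79)) = (8518 - 1*949)*(18251 + (6*3 + 79)) = (8518 - 949)*(18251 + (18 + 79)) = 7569*(18251 + 97) = 7569*18348 = 138876012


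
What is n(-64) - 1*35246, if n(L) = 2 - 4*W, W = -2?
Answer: -35236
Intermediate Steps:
n(L) = 10 (n(L) = 2 - 4*(-2) = 2 + 8 = 10)
n(-64) - 1*35246 = 10 - 1*35246 = 10 - 35246 = -35236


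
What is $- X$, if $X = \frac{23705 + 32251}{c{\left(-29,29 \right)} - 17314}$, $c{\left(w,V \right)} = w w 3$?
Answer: $\frac{55956}{14791} \approx 3.7831$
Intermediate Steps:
$c{\left(w,V \right)} = 3 w^{2}$ ($c{\left(w,V \right)} = w^{2} \cdot 3 = 3 w^{2}$)
$X = - \frac{55956}{14791}$ ($X = \frac{23705 + 32251}{3 \left(-29\right)^{2} - 17314} = \frac{55956}{3 \cdot 841 - 17314} = \frac{55956}{2523 - 17314} = \frac{55956}{-14791} = 55956 \left(- \frac{1}{14791}\right) = - \frac{55956}{14791} \approx -3.7831$)
$- X = \left(-1\right) \left(- \frac{55956}{14791}\right) = \frac{55956}{14791}$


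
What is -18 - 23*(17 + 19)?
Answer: -846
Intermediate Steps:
-18 - 23*(17 + 19) = -18 - 23*36 = -18 - 828 = -846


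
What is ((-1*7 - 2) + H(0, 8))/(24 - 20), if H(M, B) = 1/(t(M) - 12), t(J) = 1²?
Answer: -25/11 ≈ -2.2727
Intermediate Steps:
t(J) = 1
H(M, B) = -1/11 (H(M, B) = 1/(1 - 12) = 1/(-11) = -1/11)
((-1*7 - 2) + H(0, 8))/(24 - 20) = ((-1*7 - 2) - 1/11)/(24 - 20) = ((-7 - 2) - 1/11)/4 = (-9 - 1/11)/4 = (¼)*(-100/11) = -25/11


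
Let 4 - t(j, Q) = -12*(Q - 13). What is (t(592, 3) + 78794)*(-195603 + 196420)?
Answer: 64279926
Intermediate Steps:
t(j, Q) = -152 + 12*Q (t(j, Q) = 4 - (-12)*(Q - 13) = 4 - (-12)*(-13 + Q) = 4 - (156 - 12*Q) = 4 + (-156 + 12*Q) = -152 + 12*Q)
(t(592, 3) + 78794)*(-195603 + 196420) = ((-152 + 12*3) + 78794)*(-195603 + 196420) = ((-152 + 36) + 78794)*817 = (-116 + 78794)*817 = 78678*817 = 64279926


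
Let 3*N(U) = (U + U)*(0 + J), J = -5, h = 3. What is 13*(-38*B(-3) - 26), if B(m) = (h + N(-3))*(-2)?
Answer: 12506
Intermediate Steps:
N(U) = -10*U/3 (N(U) = ((U + U)*(0 - 5))/3 = ((2*U)*(-5))/3 = (-10*U)/3 = -10*U/3)
B(m) = -26 (B(m) = (3 - 10/3*(-3))*(-2) = (3 + 10)*(-2) = 13*(-2) = -26)
13*(-38*B(-3) - 26) = 13*(-38*(-26) - 26) = 13*(988 - 26) = 13*962 = 12506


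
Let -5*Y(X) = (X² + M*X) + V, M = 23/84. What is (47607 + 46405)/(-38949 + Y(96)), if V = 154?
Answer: -3290420/1428989 ≈ -2.3026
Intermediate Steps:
M = 23/84 (M = 23*(1/84) = 23/84 ≈ 0.27381)
Y(X) = -154/5 - 23*X/420 - X²/5 (Y(X) = -((X² + 23*X/84) + 154)/5 = -(154 + X² + 23*X/84)/5 = -154/5 - 23*X/420 - X²/5)
(47607 + 46405)/(-38949 + Y(96)) = (47607 + 46405)/(-38949 + (-154/5 - 23/420*96 - ⅕*96²)) = 94012/(-38949 + (-154/5 - 184/35 - ⅕*9216)) = 94012/(-38949 + (-154/5 - 184/35 - 9216/5)) = 94012/(-38949 - 65774/35) = 94012/(-1428989/35) = 94012*(-35/1428989) = -3290420/1428989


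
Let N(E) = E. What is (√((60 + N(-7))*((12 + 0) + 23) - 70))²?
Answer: 1785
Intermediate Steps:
(√((60 + N(-7))*((12 + 0) + 23) - 70))² = (√((60 - 7)*((12 + 0) + 23) - 70))² = (√(53*(12 + 23) - 70))² = (√(53*35 - 70))² = (√(1855 - 70))² = (√1785)² = 1785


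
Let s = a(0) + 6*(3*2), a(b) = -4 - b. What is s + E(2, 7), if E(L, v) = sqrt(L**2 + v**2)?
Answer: 32 + sqrt(53) ≈ 39.280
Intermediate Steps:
s = 32 (s = (-4 - 1*0) + 6*(3*2) = (-4 + 0) + 6*6 = -4 + 36 = 32)
s + E(2, 7) = 32 + sqrt(2**2 + 7**2) = 32 + sqrt(4 + 49) = 32 + sqrt(53)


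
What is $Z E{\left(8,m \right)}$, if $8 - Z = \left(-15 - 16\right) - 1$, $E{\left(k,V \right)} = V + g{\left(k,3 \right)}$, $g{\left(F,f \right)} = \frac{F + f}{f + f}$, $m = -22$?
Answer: $- \frac{2420}{3} \approx -806.67$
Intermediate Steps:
$g{\left(F,f \right)} = \frac{F + f}{2 f}$
$E{\left(k,V \right)} = \frac{1}{2} + V + \frac{k}{6}$ ($E{\left(k,V \right)} = V + \frac{k + 3}{2 \cdot 3} = V + \frac{1}{2} \cdot \frac{1}{3} \left(3 + k\right) = V + \left(\frac{1}{2} + \frac{k}{6}\right) = \frac{1}{2} + V + \frac{k}{6}$)
$Z = 40$ ($Z = 8 - \left(\left(-15 - 16\right) - 1\right) = 8 - \left(-31 - 1\right) = 8 - -32 = 8 + 32 = 40$)
$Z E{\left(8,m \right)} = 40 \left(\frac{1}{2} - 22 + \frac{1}{6} \cdot 8\right) = 40 \left(\frac{1}{2} - 22 + \frac{4}{3}\right) = 40 \left(- \frac{121}{6}\right) = - \frac{2420}{3}$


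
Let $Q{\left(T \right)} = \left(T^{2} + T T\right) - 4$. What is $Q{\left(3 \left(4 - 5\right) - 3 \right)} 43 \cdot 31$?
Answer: $90644$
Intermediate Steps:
$Q{\left(T \right)} = -4 + 2 T^{2}$ ($Q{\left(T \right)} = \left(T^{2} + T^{2}\right) - 4 = 2 T^{2} - 4 = -4 + 2 T^{2}$)
$Q{\left(3 \left(4 - 5\right) - 3 \right)} 43 \cdot 31 = \left(-4 + 2 \left(3 \left(4 - 5\right) - 3\right)^{2}\right) 43 \cdot 31 = \left(-4 + 2 \left(3 \left(-1\right) - 3\right)^{2}\right) 43 \cdot 31 = \left(-4 + 2 \left(-3 - 3\right)^{2}\right) 43 \cdot 31 = \left(-4 + 2 \left(-6\right)^{2}\right) 43 \cdot 31 = \left(-4 + 2 \cdot 36\right) 43 \cdot 31 = \left(-4 + 72\right) 43 \cdot 31 = 68 \cdot 43 \cdot 31 = 2924 \cdot 31 = 90644$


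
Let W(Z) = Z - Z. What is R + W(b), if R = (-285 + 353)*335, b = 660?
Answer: 22780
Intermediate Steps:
W(Z) = 0
R = 22780 (R = 68*335 = 22780)
R + W(b) = 22780 + 0 = 22780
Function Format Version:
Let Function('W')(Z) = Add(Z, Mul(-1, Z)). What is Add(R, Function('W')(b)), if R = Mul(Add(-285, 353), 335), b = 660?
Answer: 22780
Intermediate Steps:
Function('W')(Z) = 0
R = 22780 (R = Mul(68, 335) = 22780)
Add(R, Function('W')(b)) = Add(22780, 0) = 22780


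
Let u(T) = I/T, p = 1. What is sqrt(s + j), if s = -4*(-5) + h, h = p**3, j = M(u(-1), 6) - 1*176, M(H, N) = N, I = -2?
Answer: I*sqrt(149) ≈ 12.207*I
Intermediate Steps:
u(T) = -2/T
j = -170 (j = 6 - 1*176 = 6 - 176 = -170)
h = 1 (h = 1**3 = 1)
s = 21 (s = -4*(-5) + 1 = 20 + 1 = 21)
sqrt(s + j) = sqrt(21 - 170) = sqrt(-149) = I*sqrt(149)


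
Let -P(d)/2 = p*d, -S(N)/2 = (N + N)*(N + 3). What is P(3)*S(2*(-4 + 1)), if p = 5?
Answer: 2160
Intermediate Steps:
S(N) = -4*N*(3 + N) (S(N) = -2*(N + N)*(N + 3) = -2*2*N*(3 + N) = -4*N*(3 + N))
P(d) = -10*d
P(3)*S(2*(-4 + 1)) = (-10*3)*(-4*2*(-4 + 1)*(3 + 2*(-4 + 1))) = -(-120)*2*(-3)*(3 + 2*(-3)) = -(-120)*(-6)*(3 - 6) = -(-120)*(-6)*(-3) = -30*(-72) = 2160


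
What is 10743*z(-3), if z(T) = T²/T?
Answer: -32229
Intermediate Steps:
z(T) = T
10743*z(-3) = 10743*(-3) = -32229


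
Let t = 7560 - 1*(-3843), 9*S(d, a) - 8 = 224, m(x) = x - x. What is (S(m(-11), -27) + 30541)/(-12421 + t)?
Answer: -275101/9162 ≈ -30.026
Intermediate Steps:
m(x) = 0
S(d, a) = 232/9 (S(d, a) = 8/9 + (1/9)*224 = 8/9 + 224/9 = 232/9)
t = 11403 (t = 7560 + 3843 = 11403)
(S(m(-11), -27) + 30541)/(-12421 + t) = (232/9 + 30541)/(-12421 + 11403) = (275101/9)/(-1018) = (275101/9)*(-1/1018) = -275101/9162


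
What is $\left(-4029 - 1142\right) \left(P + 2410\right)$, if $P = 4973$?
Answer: $-38177493$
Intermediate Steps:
$\left(-4029 - 1142\right) \left(P + 2410\right) = \left(-4029 - 1142\right) \left(4973 + 2410\right) = \left(-5171\right) 7383 = -38177493$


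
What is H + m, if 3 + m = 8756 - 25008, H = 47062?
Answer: 30807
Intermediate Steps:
m = -16255 (m = -3 + (8756 - 25008) = -3 - 16252 = -16255)
H + m = 47062 - 16255 = 30807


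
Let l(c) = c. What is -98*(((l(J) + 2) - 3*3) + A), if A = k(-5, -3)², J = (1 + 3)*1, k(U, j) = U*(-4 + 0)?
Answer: -38906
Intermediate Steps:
k(U, j) = -4*U (k(U, j) = U*(-4) = -4*U)
J = 4 (J = 4*1 = 4)
A = 400 (A = (-4*(-5))² = 20² = 400)
-98*(((l(J) + 2) - 3*3) + A) = -98*(((4 + 2) - 3*3) + 400) = -98*((6 - 9) + 400) = -98*(-3 + 400) = -98*397 = -38906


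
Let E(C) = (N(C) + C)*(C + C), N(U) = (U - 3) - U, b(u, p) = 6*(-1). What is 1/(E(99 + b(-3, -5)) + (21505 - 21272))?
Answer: 1/16973 ≈ 5.8917e-5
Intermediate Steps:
b(u, p) = -6
N(U) = -3 (N(U) = (-3 + U) - U = -3)
E(C) = 2*C*(-3 + C) (E(C) = (-3 + C)*(C + C) = (-3 + C)*(2*C) = 2*C*(-3 + C))
1/(E(99 + b(-3, -5)) + (21505 - 21272)) = 1/(2*(99 - 6)*(-3 + (99 - 6)) + (21505 - 21272)) = 1/(2*93*(-3 + 93) + 233) = 1/(2*93*90 + 233) = 1/(16740 + 233) = 1/16973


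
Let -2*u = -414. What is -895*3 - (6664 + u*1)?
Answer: -9556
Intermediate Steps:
u = 207 (u = -½*(-414) = 207)
-895*3 - (6664 + u*1) = -895*3 - (6664 + 207*1) = -2685 - (6664 + 207) = -2685 - 1*6871 = -2685 - 6871 = -9556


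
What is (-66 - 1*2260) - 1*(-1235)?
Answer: -1091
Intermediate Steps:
(-66 - 1*2260) - 1*(-1235) = (-66 - 2260) + 1235 = -2326 + 1235 = -1091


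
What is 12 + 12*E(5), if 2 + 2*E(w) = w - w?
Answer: 0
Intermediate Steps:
E(w) = -1 (E(w) = -1 + (w - w)/2 = -1 + (½)*0 = -1 + 0 = -1)
12 + 12*E(5) = 12 + 12*(-1) = 12 - 12 = 0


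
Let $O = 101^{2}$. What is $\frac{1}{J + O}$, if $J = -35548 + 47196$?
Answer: $\frac{1}{21849} \approx 4.5769 \cdot 10^{-5}$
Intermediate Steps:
$J = 11648$
$O = 10201$
$\frac{1}{J + O} = \frac{1}{11648 + 10201} = \frac{1}{21849}$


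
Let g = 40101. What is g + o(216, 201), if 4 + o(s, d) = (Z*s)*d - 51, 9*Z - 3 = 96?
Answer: 517622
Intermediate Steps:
Z = 11 (Z = ⅓ + (⅑)*96 = ⅓ + 32/3 = 11)
o(s, d) = -55 + 11*d*s (o(s, d) = -4 + ((11*s)*d - 51) = -4 + (11*d*s - 51) = -4 + (-51 + 11*d*s) = -55 + 11*d*s)
g + o(216, 201) = 40101 + (-55 + 11*201*216) = 40101 + (-55 + 477576) = 40101 + 477521 = 517622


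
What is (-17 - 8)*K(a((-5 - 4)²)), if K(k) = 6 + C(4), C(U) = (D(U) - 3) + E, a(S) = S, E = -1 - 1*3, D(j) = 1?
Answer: 0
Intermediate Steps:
E = -4 (E = -1 - 3 = -4)
C(U) = -6 (C(U) = (1 - 3) - 4 = -2 - 4 = -6)
K(k) = 0 (K(k) = 6 - 6 = 0)
(-17 - 8)*K(a((-5 - 4)²)) = (-17 - 8)*0 = -25*0 = 0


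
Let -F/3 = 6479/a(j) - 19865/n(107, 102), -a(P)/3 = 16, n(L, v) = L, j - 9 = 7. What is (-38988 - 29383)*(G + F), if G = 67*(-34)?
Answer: 154051007473/1712 ≈ 8.9983e+7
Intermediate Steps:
j = 16 (j = 9 + 7 = 16)
a(P) = -48 (a(P) = -3*16 = -48)
F = 1646773/1712 (F = -3*(6479/(-48) - 19865/107) = -3*(6479*(-1/48) - 19865*1/107) = -3*(-6479/48 - 19865/107) = -3*(-1646773/5136) = 1646773/1712 ≈ 961.90)
G = -2278
(-38988 - 29383)*(G + F) = (-38988 - 29383)*(-2278 + 1646773/1712) = -68371*(-2253163/1712) = 154051007473/1712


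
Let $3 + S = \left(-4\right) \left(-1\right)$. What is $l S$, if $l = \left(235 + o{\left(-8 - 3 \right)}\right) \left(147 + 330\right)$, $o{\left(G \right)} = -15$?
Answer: $104940$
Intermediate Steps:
$S = 1$ ($S = -3 - -4 = -3 + 4 = 1$)
$l = 104940$ ($l = \left(235 - 15\right) \left(147 + 330\right) = 220 \cdot 477 = 104940$)
$l S = 104940 \cdot 1 = 104940$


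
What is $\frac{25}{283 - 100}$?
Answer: $\frac{25}{183} \approx 0.13661$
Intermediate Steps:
$\frac{25}{283 - 100} = \frac{25}{183}$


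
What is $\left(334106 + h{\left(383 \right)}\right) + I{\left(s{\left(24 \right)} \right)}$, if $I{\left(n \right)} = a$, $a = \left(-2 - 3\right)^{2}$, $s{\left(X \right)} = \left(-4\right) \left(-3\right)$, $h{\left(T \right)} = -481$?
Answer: $333650$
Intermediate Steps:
$s{\left(X \right)} = 12$
$a = 25$ ($a = \left(-5\right)^{2} = 25$)
$I{\left(n \right)} = 25$
$\left(334106 + h{\left(383 \right)}\right) + I{\left(s{\left(24 \right)} \right)} = \left(334106 - 481\right) + 25 = 333625 + 25 = 333650$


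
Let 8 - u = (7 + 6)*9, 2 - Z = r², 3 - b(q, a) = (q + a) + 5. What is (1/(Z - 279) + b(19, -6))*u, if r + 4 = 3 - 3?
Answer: 479164/293 ≈ 1635.4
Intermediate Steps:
r = -4 (r = -4 + (3 - 3) = -4 + 0 = -4)
b(q, a) = -2 - a - q (b(q, a) = 3 - ((q + a) + 5) = 3 - ((a + q) + 5) = 3 - (5 + a + q) = 3 + (-5 - a - q) = -2 - a - q)
Z = -14 (Z = 2 - 1*(-4)² = 2 - 1*16 = 2 - 16 = -14)
u = -109 (u = 8 - (7 + 6)*9 = 8 - 13*9 = 8 - 1*117 = 8 - 117 = -109)
(1/(Z - 279) + b(19, -6))*u = (1/(-14 - 279) + (-2 - 1*(-6) - 1*19))*(-109) = (1/(-293) + (-2 + 6 - 19))*(-109) = (-1/293 - 15)*(-109) = -4396/293*(-109) = 479164/293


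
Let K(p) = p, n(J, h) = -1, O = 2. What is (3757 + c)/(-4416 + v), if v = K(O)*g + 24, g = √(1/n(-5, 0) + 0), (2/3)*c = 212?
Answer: -4474350/4822417 - 4075*I/9644834 ≈ -0.92782 - 0.00042251*I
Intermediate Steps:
c = 318 (c = (3/2)*212 = 318)
g = I (g = √(1/(-1) + 0) = √(-1 + 0) = √(-1) = I ≈ 1.0*I)
v = 24 + 2*I (v = 2*I + 24 = 24 + 2*I ≈ 24.0 + 2.0*I)
(3757 + c)/(-4416 + v) = (3757 + 318)/(-4416 + (24 + 2*I)) = 4075/(-4392 + 2*I) = 4075*((-4392 - 2*I)/19289668) = 4075*(-4392 - 2*I)/19289668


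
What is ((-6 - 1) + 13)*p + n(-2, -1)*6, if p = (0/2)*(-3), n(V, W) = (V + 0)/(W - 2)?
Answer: 4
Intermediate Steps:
n(V, W) = V/(-2 + W)
p = 0 (p = ((1/2)*0)*(-3) = 0*(-3) = 0)
((-6 - 1) + 13)*p + n(-2, -1)*6 = ((-6 - 1) + 13)*0 - 2/(-2 - 1)*6 = (-7 + 13)*0 - 2/(-3)*6 = 6*0 - 2*(-1/3)*6 = 0 + (2/3)*6 = 0 + 4 = 4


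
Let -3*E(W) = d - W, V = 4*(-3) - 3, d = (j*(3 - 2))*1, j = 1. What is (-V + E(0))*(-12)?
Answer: -176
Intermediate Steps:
d = 1 (d = (1*(3 - 2))*1 = (1*1)*1 = 1*1 = 1)
V = -15 (V = -12 - 3 = -15)
E(W) = -⅓ + W/3 (E(W) = -(1 - W)/3 = -⅓ + W/3)
(-V + E(0))*(-12) = (-1*(-15) + (-⅓ + (⅓)*0))*(-12) = (15 + (-⅓ + 0))*(-12) = (15 - ⅓)*(-12) = (44/3)*(-12) = -176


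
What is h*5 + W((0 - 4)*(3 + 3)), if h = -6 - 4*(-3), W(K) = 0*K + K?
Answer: 6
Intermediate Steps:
W(K) = K (W(K) = 0 + K = K)
h = 6 (h = -6 + 12 = 6)
h*5 + W((0 - 4)*(3 + 3)) = 6*5 + (0 - 4)*(3 + 3) = 30 - 4*6 = 30 - 24 = 6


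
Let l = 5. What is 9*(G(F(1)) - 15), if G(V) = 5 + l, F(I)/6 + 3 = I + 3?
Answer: -45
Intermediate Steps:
F(I) = 6*I (F(I) = -18 + 6*(I + 3) = -18 + 6*(3 + I) = -18 + (18 + 6*I) = 6*I)
G(V) = 10 (G(V) = 5 + 5 = 10)
9*(G(F(1)) - 15) = 9*(10 - 15) = 9*(-5) = -45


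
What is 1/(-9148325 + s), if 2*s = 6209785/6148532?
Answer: -12297064/112497531808015 ≈ -1.0931e-7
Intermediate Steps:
s = 6209785/12297064 (s = (6209785/6148532)/2 = (6209785*(1/6148532))/2 = (1/2)*(6209785/6148532) = 6209785/12297064 ≈ 0.50498)
1/(-9148325 + s) = 1/(-9148325 + 6209785/12297064) = 1/(-112497531808015/12297064) = -12297064/112497531808015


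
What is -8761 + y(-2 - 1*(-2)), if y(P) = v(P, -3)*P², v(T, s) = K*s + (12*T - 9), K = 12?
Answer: -8761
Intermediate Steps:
v(T, s) = -9 + 12*T + 12*s (v(T, s) = 12*s + (12*T - 9) = 12*s + (-9 + 12*T) = -9 + 12*T + 12*s)
y(P) = P²*(-45 + 12*P) (y(P) = (-9 + 12*P + 12*(-3))*P² = (-9 + 12*P - 36)*P² = (-45 + 12*P)*P² = P²*(-45 + 12*P))
-8761 + y(-2 - 1*(-2)) = -8761 + (-2 - 1*(-2))²*(-45 + 12*(-2 - 1*(-2))) = -8761 + (-2 + 2)²*(-45 + 12*(-2 + 2)) = -8761 + 0²*(-45 + 12*0) = -8761 + 0*(-45 + 0) = -8761 + 0*(-45) = -8761 + 0 = -8761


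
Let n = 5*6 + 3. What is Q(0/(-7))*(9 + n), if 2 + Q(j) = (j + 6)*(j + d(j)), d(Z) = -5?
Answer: -1344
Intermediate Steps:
n = 33 (n = 30 + 3 = 33)
Q(j) = -2 + (-5 + j)*(6 + j) (Q(j) = -2 + (j + 6)*(j - 5) = -2 + (6 + j)*(-5 + j) = -2 + (-5 + j)*(6 + j))
Q(0/(-7))*(9 + n) = (-32 + 0/(-7) + (0/(-7))²)*(9 + 33) = (-32 + 0*(-⅐) + (0*(-⅐))²)*42 = (-32 + 0 + 0²)*42 = (-32 + 0 + 0)*42 = -32*42 = -1344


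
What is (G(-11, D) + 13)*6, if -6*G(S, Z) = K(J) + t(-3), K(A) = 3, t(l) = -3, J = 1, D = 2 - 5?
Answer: 78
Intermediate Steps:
D = -3
G(S, Z) = 0 (G(S, Z) = -(3 - 3)/6 = -1/6*0 = 0)
(G(-11, D) + 13)*6 = (0 + 13)*6 = 13*6 = 78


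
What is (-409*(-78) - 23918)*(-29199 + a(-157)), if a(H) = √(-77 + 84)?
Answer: -233124816 + 7984*√7 ≈ -2.3310e+8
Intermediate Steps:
a(H) = √7
(-409*(-78) - 23918)*(-29199 + a(-157)) = (-409*(-78) - 23918)*(-29199 + √7) = (31902 - 23918)*(-29199 + √7) = 7984*(-29199 + √7) = -233124816 + 7984*√7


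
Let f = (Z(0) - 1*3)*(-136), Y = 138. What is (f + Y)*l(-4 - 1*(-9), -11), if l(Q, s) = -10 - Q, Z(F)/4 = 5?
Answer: 32610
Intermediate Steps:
Z(F) = 20 (Z(F) = 4*5 = 20)
f = -2312 (f = (20 - 1*3)*(-136) = (20 - 3)*(-136) = 17*(-136) = -2312)
(f + Y)*l(-4 - 1*(-9), -11) = (-2312 + 138)*(-10 - (-4 - 1*(-9))) = -2174*(-10 - (-4 + 9)) = -2174*(-10 - 1*5) = -2174*(-10 - 5) = -2174*(-15) = 32610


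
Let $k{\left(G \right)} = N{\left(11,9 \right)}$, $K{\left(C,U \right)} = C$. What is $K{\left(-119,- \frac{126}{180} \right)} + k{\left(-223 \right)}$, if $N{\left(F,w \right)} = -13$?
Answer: $-132$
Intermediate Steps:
$k{\left(G \right)} = -13$
$K{\left(-119,- \frac{126}{180} \right)} + k{\left(-223 \right)} = -119 - 13 = -132$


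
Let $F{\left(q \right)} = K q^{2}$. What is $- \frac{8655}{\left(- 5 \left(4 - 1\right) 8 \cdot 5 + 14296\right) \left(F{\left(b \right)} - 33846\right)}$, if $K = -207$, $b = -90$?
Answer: $\frac{2885}{7809212672} \approx 3.6944 \cdot 10^{-7}$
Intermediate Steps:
$F{\left(q \right)} = - 207 q^{2}$
$- \frac{8655}{\left(- 5 \left(4 - 1\right) 8 \cdot 5 + 14296\right) \left(F{\left(b \right)} - 33846\right)} = - \frac{8655}{\left(- 5 \left(4 - 1\right) 8 \cdot 5 + 14296\right) \left(- 207 \left(-90\right)^{2} - 33846\right)} = - \frac{8655}{\left(\left(-5\right) 3 \cdot 8 \cdot 5 + 14296\right) \left(\left(-207\right) 8100 - 33846\right)} = - \frac{8655}{\left(\left(-15\right) 8 \cdot 5 + 14296\right) \left(-1676700 - 33846\right)} = - \frac{8655}{\left(\left(-120\right) 5 + 14296\right) \left(-1710546\right)} = - \frac{8655}{\left(-600 + 14296\right) \left(-1710546\right)} = - \frac{8655}{13696 \left(-1710546\right)} = - \frac{8655}{-23427638016} = \left(-8655\right) \left(- \frac{1}{23427638016}\right) = \frac{2885}{7809212672}$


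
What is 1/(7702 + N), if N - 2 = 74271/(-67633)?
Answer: 67633/520970361 ≈ 0.00012982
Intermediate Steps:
N = 60995/67633 (N = 2 + 74271/(-67633) = 2 + 74271*(-1/67633) = 2 - 74271/67633 = 60995/67633 ≈ 0.90185)
1/(7702 + N) = 1/(7702 + 60995/67633) = 1/(520970361/67633) = 67633/520970361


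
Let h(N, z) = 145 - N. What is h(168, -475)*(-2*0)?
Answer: 0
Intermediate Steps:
h(168, -475)*(-2*0) = (145 - 1*168)*(-2*0) = (145 - 168)*0 = -23*0 = 0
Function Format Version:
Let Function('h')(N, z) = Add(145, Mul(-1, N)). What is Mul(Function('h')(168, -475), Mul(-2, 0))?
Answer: 0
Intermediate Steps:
Mul(Function('h')(168, -475), Mul(-2, 0)) = Mul(Add(145, Mul(-1, 168)), Mul(-2, 0)) = Mul(Add(145, -168), 0) = Mul(-23, 0) = 0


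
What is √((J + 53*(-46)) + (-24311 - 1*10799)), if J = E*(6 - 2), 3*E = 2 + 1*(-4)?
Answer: 2*I*√84489/3 ≈ 193.78*I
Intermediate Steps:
E = -⅔ (E = (2 + 1*(-4))/3 = (2 - 4)/3 = (⅓)*(-2) = -⅔ ≈ -0.66667)
J = -8/3 (J = -2*(6 - 2)/3 = -⅔*4 = -8/3 ≈ -2.6667)
√((J + 53*(-46)) + (-24311 - 1*10799)) = √((-8/3 + 53*(-46)) + (-24311 - 1*10799)) = √((-8/3 - 2438) + (-24311 - 10799)) = √(-7322/3 - 35110) = √(-112652/3) = 2*I*√84489/3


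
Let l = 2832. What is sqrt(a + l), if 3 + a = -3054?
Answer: 15*I ≈ 15.0*I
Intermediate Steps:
a = -3057 (a = -3 - 3054 = -3057)
sqrt(a + l) = sqrt(-3057 + 2832) = sqrt(-225) = 15*I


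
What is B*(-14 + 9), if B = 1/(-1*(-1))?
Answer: -5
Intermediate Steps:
B = 1 (B = 1/1 = 1)
B*(-14 + 9) = 1*(-14 + 9) = 1*(-5) = -5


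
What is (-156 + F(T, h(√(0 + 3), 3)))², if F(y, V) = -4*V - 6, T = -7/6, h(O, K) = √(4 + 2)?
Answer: 26340 + 1296*√6 ≈ 29515.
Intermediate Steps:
h(O, K) = √6
T = -7/6 (T = -7*⅙ = -7/6 ≈ -1.1667)
F(y, V) = -6 - 4*V
(-156 + F(T, h(√(0 + 3), 3)))² = (-156 + (-6 - 4*√6))² = (-162 - 4*√6)²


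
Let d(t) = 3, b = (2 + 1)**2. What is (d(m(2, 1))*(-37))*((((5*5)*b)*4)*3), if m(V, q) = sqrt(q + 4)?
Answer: -299700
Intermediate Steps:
b = 9 (b = 3**2 = 9)
m(V, q) = sqrt(4 + q)
(d(m(2, 1))*(-37))*((((5*5)*b)*4)*3) = (3*(-37))*((((5*5)*9)*4)*3) = -111*(25*9)*4*3 = -111*225*4*3 = -99900*3 = -111*2700 = -299700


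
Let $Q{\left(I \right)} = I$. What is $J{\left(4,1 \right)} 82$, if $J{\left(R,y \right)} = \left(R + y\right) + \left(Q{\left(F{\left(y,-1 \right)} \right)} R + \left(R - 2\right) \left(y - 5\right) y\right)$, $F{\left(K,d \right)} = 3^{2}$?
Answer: $2706$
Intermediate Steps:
$F{\left(K,d \right)} = 9$
$J{\left(R,y \right)} = y + 10 R + y \left(-5 + y\right) \left(-2 + R\right)$ ($J{\left(R,y \right)} = \left(R + y\right) + \left(9 R + \left(R - 2\right) \left(y - 5\right) y\right) = \left(R + y\right) + \left(9 R + \left(-2 + R\right) \left(-5 + y\right) y\right) = \left(R + y\right) + \left(9 R + \left(-5 + y\right) \left(-2 + R\right) y\right) = \left(R + y\right) + \left(9 R + y \left(-5 + y\right) \left(-2 + R\right)\right) = y + 10 R + y \left(-5 + y\right) \left(-2 + R\right)$)
$J{\left(4,1 \right)} 82 = \left(- 2 \cdot 1^{2} + 10 \cdot 4 + 11 \cdot 1 + 4 \cdot 1^{2} - 20 \cdot 1\right) 82 = \left(\left(-2\right) 1 + 40 + 11 + 4 \cdot 1 - 20\right) 82 = \left(-2 + 40 + 11 + 4 - 20\right) 82 = 33 \cdot 82 = 2706$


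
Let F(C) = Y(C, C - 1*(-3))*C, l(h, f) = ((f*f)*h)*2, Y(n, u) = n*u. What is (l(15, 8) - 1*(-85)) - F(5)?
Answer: 1805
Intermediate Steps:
l(h, f) = 2*h*f² (l(h, f) = (f²*h)*2 = (h*f²)*2 = 2*h*f²)
F(C) = C²*(3 + C) (F(C) = (C*(C - 1*(-3)))*C = (C*(C + 3))*C = (C*(3 + C))*C = C²*(3 + C))
(l(15, 8) - 1*(-85)) - F(5) = (2*15*8² - 1*(-85)) - 5²*(3 + 5) = (2*15*64 + 85) - 25*8 = (1920 + 85) - 1*200 = 2005 - 200 = 1805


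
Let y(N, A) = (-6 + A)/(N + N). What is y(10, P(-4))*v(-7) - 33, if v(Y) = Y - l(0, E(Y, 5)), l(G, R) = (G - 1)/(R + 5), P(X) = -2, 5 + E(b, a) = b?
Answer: -211/7 ≈ -30.143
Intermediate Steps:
E(b, a) = -5 + b
l(G, R) = (-1 + G)/(5 + R)
y(N, A) = (-6 + A)/(2*N) (y(N, A) = (-6 + A)/((2*N)) = (-6 + A)*(1/(2*N)) = (-6 + A)/(2*N))
v(Y) = Y + 1/Y (v(Y) = Y - (-1 + 0)/(5 + (-5 + Y)) = Y - (-1)/Y = Y + 1/Y)
y(10, P(-4))*v(-7) - 33 = ((½)*(-6 - 2)/10)*(-7 + 1/(-7)) - 33 = ((½)*(⅒)*(-8))*(-7 - ⅐) - 33 = -⅖*(-50/7) - 33 = 20/7 - 33 = -211/7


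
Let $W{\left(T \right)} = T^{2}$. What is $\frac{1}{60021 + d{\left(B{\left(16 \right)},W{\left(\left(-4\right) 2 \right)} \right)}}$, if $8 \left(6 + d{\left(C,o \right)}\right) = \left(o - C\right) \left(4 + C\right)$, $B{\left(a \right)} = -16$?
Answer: $\frac{1}{59895} \approx 1.6696 \cdot 10^{-5}$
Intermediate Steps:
$d{\left(C,o \right)} = -6 + \frac{\left(4 + C\right) \left(o - C\right)}{8}$ ($d{\left(C,o \right)} = -6 + \frac{\left(o - C\right) \left(4 + C\right)}{8} = -6 + \frac{\left(4 + C\right) \left(o - C\right)}{8}$)
$\frac{1}{60021 + d{\left(B{\left(16 \right)},W{\left(\left(-4\right) 2 \right)} \right)}} = \frac{1}{60021 - \left(-2 + 32 + 96\right)} = \frac{1}{60021 + \left(-6 + \frac{\left(-8\right)^{2}}{2} + 8 - 32 + \frac{1}{8} \left(-16\right) \left(-8\right)^{2}\right)} = \frac{1}{60021 + \left(-6 + \frac{1}{2} \cdot 64 + 8 - 32 + \frac{1}{8} \left(-16\right) 64\right)} = \frac{1}{60021 - 126} = \frac{1}{59895}$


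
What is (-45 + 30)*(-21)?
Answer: 315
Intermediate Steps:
(-45 + 30)*(-21) = -15*(-21) = 315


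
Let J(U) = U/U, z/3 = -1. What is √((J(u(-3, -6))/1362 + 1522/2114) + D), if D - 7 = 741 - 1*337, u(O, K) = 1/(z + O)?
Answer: √853310104596642/1439634 ≈ 20.291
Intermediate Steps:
z = -3 (z = 3*(-1) = -3)
u(O, K) = 1/(-3 + O)
J(U) = 1
D = 411 (D = 7 + (741 - 1*337) = 7 + (741 - 337) = 7 + 404 = 411)
√((J(u(-3, -6))/1362 + 1522/2114) + D) = √((1/1362 + 1522/2114) + 411) = √((1*(1/1362) + 1522*(1/2114)) + 411) = √((1/1362 + 761/1057) + 411) = √(1037539/1439634 + 411) = √(592727113/1439634) = √853310104596642/1439634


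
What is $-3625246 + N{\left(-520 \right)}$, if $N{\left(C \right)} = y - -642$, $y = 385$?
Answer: $-3624219$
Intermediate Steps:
$N{\left(C \right)} = 1027$ ($N{\left(C \right)} = 385 - -642 = 385 + 642 = 1027$)
$-3625246 + N{\left(-520 \right)} = -3625246 + 1027 = -3624219$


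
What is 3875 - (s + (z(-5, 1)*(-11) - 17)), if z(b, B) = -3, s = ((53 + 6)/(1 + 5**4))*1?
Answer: 2415675/626 ≈ 3858.9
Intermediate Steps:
s = 59/626 (s = (59/(1 + 625))*1 = (59/626)*1 = 59/626 ≈ 0.094249)
3875 - (s + (z(-5, 1)*(-11) - 17)) = 3875 - (59/626 + (-3*(-11) - 17)) = 3875 - (59/626 + (33 - 17)) = 3875 - (59/626 + 16) = 3875 - 1*10075/626 = 3875 - 10075/626 = 2415675/626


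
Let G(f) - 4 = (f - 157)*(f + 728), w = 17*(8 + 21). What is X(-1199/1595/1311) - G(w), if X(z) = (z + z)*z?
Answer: -14825200088572738/36136109025 ≈ -4.1026e+5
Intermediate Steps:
w = 493 (w = 17*29 = 493)
G(f) = 4 + (-157 + f)*(728 + f) (G(f) = 4 + (f - 157)*(f + 728) = 4 + (-157 + f)*(728 + f))
X(z) = 2*z² (X(z) = (2*z)*z = 2*z²)
X(-1199/1595/1311) - G(w) = 2*(-1199/1595/1311)² - (-114292 + 493² + 571*493) = 2*(-1199*1/1595*(1/1311))² - (-114292 + 243049 + 281503) = 2*(-109/145*1/1311)² - 1*410260 = 2*(-109/190095)² - 410260 = 2*(11881/36136109025) - 410260 = 23762/36136109025 - 410260 = -14825200088572738/36136109025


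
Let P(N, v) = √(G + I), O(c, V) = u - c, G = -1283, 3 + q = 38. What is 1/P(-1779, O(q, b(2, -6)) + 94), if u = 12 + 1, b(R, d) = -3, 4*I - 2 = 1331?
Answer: -2*I*√3799/3799 ≈ -0.032449*I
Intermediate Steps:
q = 35 (q = -3 + 38 = 35)
I = 1333/4 (I = ½ + (¼)*1331 = ½ + 1331/4 = 1333/4 ≈ 333.25)
u = 13
O(c, V) = 13 - c
P(N, v) = I*√3799/2 (P(N, v) = √(-1283 + 1333/4) = √(-3799/4) = I*√3799/2)
1/P(-1779, O(q, b(2, -6)) + 94) = 1/(I*√3799/2) = -2*I*√3799/3799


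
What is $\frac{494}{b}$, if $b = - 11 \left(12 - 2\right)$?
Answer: $- \frac{247}{55} \approx -4.4909$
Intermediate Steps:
$b = -110$ ($b = \left(-11\right) 10 = -110$)
$\frac{494}{b} = \frac{494}{-110} = 494 \left(- \frac{1}{110}\right) = - \frac{247}{55}$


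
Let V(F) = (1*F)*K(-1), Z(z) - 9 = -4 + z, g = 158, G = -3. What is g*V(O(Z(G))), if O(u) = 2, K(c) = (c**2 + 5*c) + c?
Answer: -1580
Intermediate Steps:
K(c) = c**2 + 6*c
Z(z) = 5 + z (Z(z) = 9 + (-4 + z) = 5 + z)
V(F) = -5*F (V(F) = (1*F)*(-(6 - 1)) = F*(-1*5) = F*(-5) = -5*F)
g*V(O(Z(G))) = 158*(-5*2) = 158*(-10) = -1580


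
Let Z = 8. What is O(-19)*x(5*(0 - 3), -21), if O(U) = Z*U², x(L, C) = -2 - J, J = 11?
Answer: -37544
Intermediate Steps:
x(L, C) = -13 (x(L, C) = -2 - 1*11 = -2 - 11 = -13)
O(U) = 8*U²
O(-19)*x(5*(0 - 3), -21) = (8*(-19)²)*(-13) = (8*361)*(-13) = 2888*(-13) = -37544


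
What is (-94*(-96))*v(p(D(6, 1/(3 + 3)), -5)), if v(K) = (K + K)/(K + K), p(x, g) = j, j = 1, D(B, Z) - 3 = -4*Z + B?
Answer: 9024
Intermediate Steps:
D(B, Z) = 3 + B - 4*Z (D(B, Z) = 3 + (-4*Z + B) = 3 + (B - 4*Z) = 3 + B - 4*Z)
p(x, g) = 1
v(K) = 1 (v(K) = (2*K)/((2*K)) = (2*K)*(1/(2*K)) = 1)
(-94*(-96))*v(p(D(6, 1/(3 + 3)), -5)) = -94*(-96)*1 = 9024*1 = 9024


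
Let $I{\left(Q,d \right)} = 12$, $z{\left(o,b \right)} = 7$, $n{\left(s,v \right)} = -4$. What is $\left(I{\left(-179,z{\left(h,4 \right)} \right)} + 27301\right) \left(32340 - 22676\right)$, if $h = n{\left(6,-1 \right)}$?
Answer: $263952832$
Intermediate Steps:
$h = -4$
$\left(I{\left(-179,z{\left(h,4 \right)} \right)} + 27301\right) \left(32340 - 22676\right) = \left(12 + 27301\right) \left(32340 - 22676\right) = 27313 \cdot 9664 = 263952832$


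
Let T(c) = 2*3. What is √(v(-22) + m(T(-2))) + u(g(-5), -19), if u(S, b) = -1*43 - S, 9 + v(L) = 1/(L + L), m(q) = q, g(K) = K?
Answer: -38 + I*√1463/22 ≈ -38.0 + 1.7386*I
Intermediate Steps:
T(c) = 6
v(L) = -9 + 1/(2*L) (v(L) = -9 + 1/(L + L) = -9 + 1/(2*L))
u(S, b) = -43 - S
√(v(-22) + m(T(-2))) + u(g(-5), -19) = √((-9 + (½)/(-22)) + 6) + (-43 - 1*(-5)) = √((-9 + (½)*(-1/22)) + 6) + (-43 + 5) = √((-9 - 1/44) + 6) - 38 = √(-397/44 + 6) - 38 = √(-133/44) - 38 = I*√1463/22 - 38 = -38 + I*√1463/22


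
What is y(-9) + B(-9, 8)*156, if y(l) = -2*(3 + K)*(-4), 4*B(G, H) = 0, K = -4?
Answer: -8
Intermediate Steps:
B(G, H) = 0 (B(G, H) = (1/4)*0 = 0)
y(l) = -8 (y(l) = -2*(3 - 4)*(-4) = -2*(-1)*(-4) = 2*(-4) = -8)
y(-9) + B(-9, 8)*156 = -8 + 0*156 = -8 + 0 = -8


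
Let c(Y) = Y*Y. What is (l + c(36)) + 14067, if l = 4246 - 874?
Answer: 18735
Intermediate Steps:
c(Y) = Y²
l = 3372
(l + c(36)) + 14067 = (3372 + 36²) + 14067 = (3372 + 1296) + 14067 = 4668 + 14067 = 18735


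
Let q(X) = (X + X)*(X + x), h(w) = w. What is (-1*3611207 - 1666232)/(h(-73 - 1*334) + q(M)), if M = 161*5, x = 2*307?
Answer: -5277439/2284183 ≈ -2.3104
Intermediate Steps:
x = 614
M = 805
q(X) = 2*X*(614 + X) (q(X) = (X + X)*(X + 614) = (2*X)*(614 + X) = 2*X*(614 + X))
(-1*3611207 - 1666232)/(h(-73 - 1*334) + q(M)) = (-1*3611207 - 1666232)/((-73 - 1*334) + 2*805*(614 + 805)) = (-3611207 - 1666232)/((-73 - 334) + 2*805*1419) = -5277439/(-407 + 2284590) = -5277439/2284183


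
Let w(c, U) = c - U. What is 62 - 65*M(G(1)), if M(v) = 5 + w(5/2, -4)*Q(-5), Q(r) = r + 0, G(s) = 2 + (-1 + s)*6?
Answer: 3699/2 ≈ 1849.5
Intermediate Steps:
G(s) = -4 + 6*s (G(s) = 2 + (-6 + 6*s) = -4 + 6*s)
Q(r) = r
M(v) = -55/2 (M(v) = 5 + (5/2 - 1*(-4))*(-5) = 5 + (5*(½) + 4)*(-5) = 5 + (5/2 + 4)*(-5) = 5 + (13/2)*(-5) = 5 - 65/2 = -55/2)
62 - 65*M(G(1)) = 62 - 65*(-55/2) = 62 + 3575/2 = 3699/2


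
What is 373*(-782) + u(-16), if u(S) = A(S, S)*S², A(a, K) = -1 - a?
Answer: -287846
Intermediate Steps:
u(S) = S²*(-1 - S) (u(S) = (-1 - S)*S² = S²*(-1 - S))
373*(-782) + u(-16) = 373*(-782) + (-16)²*(-1 - 1*(-16)) = -291686 + 256*(-1 + 16) = -291686 + 256*15 = -291686 + 3840 = -287846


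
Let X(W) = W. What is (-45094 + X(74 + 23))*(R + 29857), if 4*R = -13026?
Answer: -2393885397/2 ≈ -1.1969e+9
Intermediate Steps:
R = -6513/2 (R = (1/4)*(-13026) = -6513/2 ≈ -3256.5)
(-45094 + X(74 + 23))*(R + 29857) = (-45094 + (74 + 23))*(-6513/2 + 29857) = (-45094 + 97)*(53201/2) = -44997*53201/2 = -2393885397/2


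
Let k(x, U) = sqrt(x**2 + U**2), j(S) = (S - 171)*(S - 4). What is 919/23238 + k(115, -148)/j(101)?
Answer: 919/23238 - sqrt(35129)/6790 ≈ 0.011944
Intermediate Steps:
j(S) = (-171 + S)*(-4 + S)
k(x, U) = sqrt(U**2 + x**2)
919/23238 + k(115, -148)/j(101) = 919/23238 + sqrt((-148)**2 + 115**2)/(684 + 101**2 - 175*101) = 919*(1/23238) + sqrt(21904 + 13225)/(684 + 10201 - 17675) = 919/23238 + sqrt(35129)/(-6790) = 919/23238 + sqrt(35129)*(-1/6790) = 919/23238 - sqrt(35129)/6790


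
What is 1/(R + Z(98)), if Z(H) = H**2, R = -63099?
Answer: -1/53495 ≈ -1.8693e-5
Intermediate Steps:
1/(R + Z(98)) = 1/(-63099 + 98**2) = 1/(-63099 + 9604) = 1/(-53495) = -1/53495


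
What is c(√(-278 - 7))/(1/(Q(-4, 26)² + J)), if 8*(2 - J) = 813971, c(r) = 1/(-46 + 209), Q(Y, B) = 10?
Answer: -813155/1304 ≈ -623.58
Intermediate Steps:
c(r) = 1/163
J = -813955/8 (J = 2 - ⅛*813971 = 2 - 813971/8 = -813955/8 ≈ -1.0174e+5)
c(√(-278 - 7))/(1/(Q(-4, 26)² + J)) = 1/(163*(1/(10² - 813955/8))) = 1/(163*(1/(100 - 813955/8))) = 1/(163*(1/(-813155/8))) = 1/(163*(-8/813155)) = (1/163)*(-813155/8) = -813155/1304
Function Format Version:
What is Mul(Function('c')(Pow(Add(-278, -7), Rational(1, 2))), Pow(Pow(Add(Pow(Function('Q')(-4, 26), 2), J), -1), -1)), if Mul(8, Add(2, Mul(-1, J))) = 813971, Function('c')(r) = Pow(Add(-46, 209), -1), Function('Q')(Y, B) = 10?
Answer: Rational(-813155, 1304) ≈ -623.58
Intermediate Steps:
Function('c')(r) = Rational(1, 163) (Function('c')(r) = Pow(163, -1) = Rational(1, 163))
J = Rational(-813955, 8) (J = Add(2, Mul(Rational(-1, 8), 813971)) = Add(2, Rational(-813971, 8)) = Rational(-813955, 8) ≈ -1.0174e+5)
Mul(Function('c')(Pow(Add(-278, -7), Rational(1, 2))), Pow(Pow(Add(Pow(Function('Q')(-4, 26), 2), J), -1), -1)) = Mul(Rational(1, 163), Pow(Pow(Add(Pow(10, 2), Rational(-813955, 8)), -1), -1)) = Mul(Rational(1, 163), Pow(Pow(Add(100, Rational(-813955, 8)), -1), -1)) = Mul(Rational(1, 163), Pow(Pow(Rational(-813155, 8), -1), -1)) = Mul(Rational(1, 163), Pow(Rational(-8, 813155), -1)) = Mul(Rational(1, 163), Rational(-813155, 8)) = Rational(-813155, 1304)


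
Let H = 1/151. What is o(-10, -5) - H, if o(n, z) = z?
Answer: -756/151 ≈ -5.0066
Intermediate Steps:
H = 1/151 ≈ 0.0066225
o(-10, -5) - H = -5 - 1*1/151 = -5 - 1/151 = -756/151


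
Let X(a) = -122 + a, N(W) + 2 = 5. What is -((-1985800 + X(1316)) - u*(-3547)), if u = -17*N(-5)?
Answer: 2165503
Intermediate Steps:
N(W) = 3 (N(W) = -2 + 5 = 3)
u = -51 (u = -17*3 = -51)
-((-1985800 + X(1316)) - u*(-3547)) = -((-1985800 + (-122 + 1316)) - (-51)*(-3547)) = -((-1985800 + 1194) - 1*180897) = -(-1984606 - 180897) = -1*(-2165503) = 2165503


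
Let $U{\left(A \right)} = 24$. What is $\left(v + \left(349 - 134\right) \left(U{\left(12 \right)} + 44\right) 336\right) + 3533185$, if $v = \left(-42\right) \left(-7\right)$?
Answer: $8445799$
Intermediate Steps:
$v = 294$
$\left(v + \left(349 - 134\right) \left(U{\left(12 \right)} + 44\right) 336\right) + 3533185 = \left(294 + \left(349 - 134\right) \left(24 + 44\right) 336\right) + 3533185 = \left(294 + 215 \cdot 68 \cdot 336\right) + 3533185 = \left(294 + 14620 \cdot 336\right) + 3533185 = \left(294 + 4912320\right) + 3533185 = 4912614 + 3533185 = 8445799$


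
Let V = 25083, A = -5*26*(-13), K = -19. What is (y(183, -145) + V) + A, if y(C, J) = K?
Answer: 26754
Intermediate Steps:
y(C, J) = -19
A = 1690 (A = -130*(-13) = 1690)
(y(183, -145) + V) + A = (-19 + 25083) + 1690 = 25064 + 1690 = 26754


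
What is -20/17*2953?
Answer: -59060/17 ≈ -3474.1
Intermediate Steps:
-20/17*2953 = -59060/17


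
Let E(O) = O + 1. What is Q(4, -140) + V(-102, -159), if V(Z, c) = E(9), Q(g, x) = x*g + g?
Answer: -546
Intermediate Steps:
Q(g, x) = g + g*x (Q(g, x) = g*x + g = g + g*x)
E(O) = 1 + O
V(Z, c) = 10 (V(Z, c) = 1 + 9 = 10)
Q(4, -140) + V(-102, -159) = 4*(1 - 140) + 10 = 4*(-139) + 10 = -556 + 10 = -546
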